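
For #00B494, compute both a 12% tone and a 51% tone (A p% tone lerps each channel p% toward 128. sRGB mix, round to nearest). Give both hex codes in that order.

#0FAE92, #41998A

#00B494 is rgb(0, 180, 148).
12% tone:
  R: 0 + 0.12×(128−0) = 0 + 15.36 = 15.36 → 15
  G: 180 + 0.12×(128−180) = 180 − 6.24 = 173.76 → 174
  B: 148 − 2.4 = 145.6 → 146
  → #0FAE92
51% tone:
  R: 0 + 65.28 = 65.28 → 65
  G: 180 − 26.52 = 153.48 → 153
  B: 148 + 0.51×(128−148) = 148 − 10.2 = 137.8 → 138
  → #41998A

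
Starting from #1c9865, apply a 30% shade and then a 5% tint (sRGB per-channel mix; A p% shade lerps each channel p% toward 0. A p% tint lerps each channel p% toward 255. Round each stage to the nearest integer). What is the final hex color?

#207150

#1c9865 is rgb(28, 152, 101).
A 30% shade moves each channel 30% toward 0:
  R: 28 − 8.4 = 19.6 → 20
  G: 152 + 0.3×(0−152) = 152 − 45.6 = 106.4 → 106
  B: 101 + 0.3×(0−101) = 101 − 30.3 = 70.7 → 71
After the shade: rgb(20, 106, 71) = #146a47.
Per channel, c → c + 0.05(255 − c):
  R: 20 + 0.05×(255−20) = 20 + 11.75 = 31.75 → 32
  G: 106 + 0.05×(255−106) = 106 + 7.45 = 113.45 → 113
  B: 71 + 0.05×(255−71) = 71 + 9.2 = 80.2 → 80
rgb(32, 113, 80) = #207150.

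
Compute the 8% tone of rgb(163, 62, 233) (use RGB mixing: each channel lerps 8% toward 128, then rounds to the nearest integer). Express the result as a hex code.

#A043E1

Per channel, c → c + 0.08(128 − c):
  R: 163 + 0.08×(128−163) = 163 − 2.8 = 160.2 → 160
  G: 62 + 0.08×(128−62) = 62 + 5.28 = 67.28 → 67
  B: 233 − 8.4 = 224.6 → 225
rgb(160, 67, 225) = #A043E1.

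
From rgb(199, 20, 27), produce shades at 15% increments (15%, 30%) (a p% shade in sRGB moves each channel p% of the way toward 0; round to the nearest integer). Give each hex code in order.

15%: (199 − 29.85 = 169.15→169, 20 − 3 = 17→17, 27 − 4.05 = 22.95→23) → #A91117
30%: (199 − 59.7 = 139.3→139, 20 − 6 = 14→14, 27 − 8.1 = 18.9→19) → #8B0E13

#A91117, #8B0E13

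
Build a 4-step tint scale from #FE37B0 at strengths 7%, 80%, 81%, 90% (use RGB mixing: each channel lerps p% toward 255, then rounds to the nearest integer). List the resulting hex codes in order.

#FE37B0 is rgb(254, 55, 176).
7%: (254→254, 55 + 14 = 69→69, 176 + 5.53 = 181.53→182) → #FE45B6
80%: (254 + 0.8 = 254.8→255, 55 + 160 = 215→215, 176 + 63.2 = 239.2→239) → #FFD7EF
81%: (254 + 0.81 = 254.81→255, 55 + 162 = 217→217, 176 + 63.99 = 239.99→240) → #FFD9F0
90%: (254 + 0.9 = 254.9→255, 55 + 180 = 235→235, 176 + 71.1 = 247.1→247) → #FFEBF7

#FE45B6, #FFD7EF, #FFD9F0, #FFEBF7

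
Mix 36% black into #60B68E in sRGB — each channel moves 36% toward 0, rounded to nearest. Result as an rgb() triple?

#60B68E is rgb(96, 182, 142).
A 36% shade moves each channel 36% toward 0:
  R: 96 + 0.36×(0−96) = 96 − 34.56 = 61.44 → 61
  G: 182 − 65.52 = 116.48 → 116
  B: 142 − 51.12 = 90.88 → 91

rgb(61, 116, 91)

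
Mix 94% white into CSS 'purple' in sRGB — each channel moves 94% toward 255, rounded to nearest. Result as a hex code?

#F7F0F7

CSS purple is rgb(128, 0, 128).
Lerp each channel 94% toward 255:
  R: 128 + 119.38 = 247.38 → 247
  G: 0 + 239.7 = 239.7 → 240
  B: 128 + 119.38 = 247.38 → 247
rgb(247, 240, 247) = #F7F0F7.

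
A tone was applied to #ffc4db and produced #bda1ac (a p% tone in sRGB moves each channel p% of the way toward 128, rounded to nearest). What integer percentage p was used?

#ffc4db is rgb(255, 196, 219); #bda1ac is rgb(189, 161, 172).
On the R channel (widest range): 189 ≈ 255 + (p/100)(128 − 255), so p ≈ 100×(189 − 255)/(128 − 255) = -6600/-127 = 51.97.
p = 52 reproduces all three channels after rounding.

52%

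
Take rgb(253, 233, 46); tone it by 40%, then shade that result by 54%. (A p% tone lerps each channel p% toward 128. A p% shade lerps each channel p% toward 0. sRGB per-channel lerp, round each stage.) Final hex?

#5d5824

Lerp each channel 40% toward 128:
  R: 253 + 0.4×(128−253) = 253 − 50 = 203 → 203
  G: 233 + 0.4×(128−233) = 233 − 42 = 191 → 191
  B: 46 + 0.4×(128−46) = 46 + 32.8 = 78.8 → 79
After the tone: rgb(203, 191, 79) = #cbbf4f.
A 54% shade moves each channel 54% toward 0:
  R: 203 + 0.54×(0−203) = 203 − 109.62 = 93.38 → 93
  G: 191 − 103.14 = 87.86 → 88
  B: 79 + 0.54×(0−79) = 79 − 42.66 = 36.34 → 36
rgb(93, 88, 36) = #5d5824.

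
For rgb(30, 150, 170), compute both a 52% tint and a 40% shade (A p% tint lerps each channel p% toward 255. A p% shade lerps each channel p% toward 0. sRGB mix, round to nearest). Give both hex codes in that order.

52% tint:
  R: 30 + 117 = 147 → 147
  G: 150 + 0.52×(255−150) = 150 + 54.6 = 204.6 → 205
  B: 170 + 0.52×(255−170) = 170 + 44.2 = 214.2 → 214
  → #93cdd6
40% shade:
  R: 30 + 0.4×(0−30) = 30 − 12 = 18 → 18
  G: 150 − 60 = 90 → 90
  B: 170 − 68 = 102 → 102
  → #125a66

#93cdd6, #125a66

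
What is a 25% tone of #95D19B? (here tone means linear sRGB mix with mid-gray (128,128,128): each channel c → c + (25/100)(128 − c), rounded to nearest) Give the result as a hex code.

#90BD94

#95D19B is rgb(149, 209, 155).
A 25% tone moves each channel 25% toward 128:
  R: 149 + 0.25×(128−149) = 149 − 5.25 = 143.75 → 144
  G: 209 − 20.25 = 188.75 → 189
  B: 155 + 0.25×(128−155) = 155 − 6.75 = 148.25 → 148
rgb(144, 189, 148) = #90BD94.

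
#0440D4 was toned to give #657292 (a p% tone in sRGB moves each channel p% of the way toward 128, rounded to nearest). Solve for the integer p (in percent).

78%

#0440D4 is rgb(4, 64, 212); #657292 is rgb(101, 114, 146).
On the R channel (widest range): 101 ≈ 4 + (p/100)(128 − 4), so p ≈ 100×(101 − 4)/(128 − 4) = 9700/124 = 78.23.
p = 78 reproduces all three channels after rounding.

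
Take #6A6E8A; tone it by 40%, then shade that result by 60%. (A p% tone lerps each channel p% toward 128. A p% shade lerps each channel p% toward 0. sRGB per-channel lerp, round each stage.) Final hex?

#6A6E8A is rgb(106, 110, 138).
Lerp each channel 40% toward 128:
  R: 106 + 8.8 = 114.8 → 115
  G: 110 + 0.4×(128−110) = 110 + 7.2 = 117.2 → 117
  B: 138 − 4 = 134 → 134
After the tone: rgb(115, 117, 134) = #737586.
A 60% shade moves each channel 60% toward 0:
  R: 115 + 0.6×(0−115) = 115 − 69 = 46 → 46
  G: 117 + 0.6×(0−117) = 117 − 70.2 = 46.8 → 47
  B: 134 + 0.6×(0−134) = 134 − 80.4 = 53.6 → 54
rgb(46, 47, 54) = #2E2F36.

#2E2F36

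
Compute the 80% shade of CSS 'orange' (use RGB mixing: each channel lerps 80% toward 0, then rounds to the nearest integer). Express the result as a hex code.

#332100

CSS orange is rgb(255, 165, 0).
An 80% shade moves each channel 80% toward 0:
  R: 255 + 0.8×(0−255) = 255 − 204 = 51 → 51
  G: 165 − 132 = 33 → 33
  B: 0 + 0 = 0 → 0
rgb(51, 33, 0) = #332100.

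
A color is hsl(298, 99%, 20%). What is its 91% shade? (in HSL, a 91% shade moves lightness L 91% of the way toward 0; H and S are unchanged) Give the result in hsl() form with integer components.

L moves 91% from 20 toward 0: 20 − 18.2 = 1.8 → 2.
H and S are unchanged.

hsl(298, 99%, 2%)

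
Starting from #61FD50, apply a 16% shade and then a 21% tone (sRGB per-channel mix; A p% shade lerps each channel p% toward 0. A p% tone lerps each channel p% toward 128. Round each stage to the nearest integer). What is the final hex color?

#5BC350

#61FD50 is rgb(97, 253, 80).
A 16% shade moves each channel 16% toward 0:
  R: 97 − 15.52 = 81.48 → 81
  G: 253 + 0.16×(0−253) = 253 − 40.48 = 212.52 → 213
  B: 80 − 12.8 = 67.2 → 67
After the shade: rgb(81, 213, 67) = #51D543.
A 21% tone moves each channel 21% toward 128:
  R: 81 + 0.21×(128−81) = 81 + 9.87 = 90.87 → 91
  G: 213 − 17.85 = 195.15 → 195
  B: 67 + 0.21×(128−67) = 67 + 12.81 = 79.81 → 80
rgb(91, 195, 80) = #5BC350.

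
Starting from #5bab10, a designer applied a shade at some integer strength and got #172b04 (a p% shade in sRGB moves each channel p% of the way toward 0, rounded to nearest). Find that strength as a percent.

75%

#5bab10 is rgb(91, 171, 16); #172b04 is rgb(23, 43, 4).
On the G channel (widest range): 43 ≈ 171 + (p/100)(0 − 171), so p ≈ 100×(43 − 171)/(0 − 171) = -12800/-171 = 74.85.
p = 75 reproduces all three channels after rounding.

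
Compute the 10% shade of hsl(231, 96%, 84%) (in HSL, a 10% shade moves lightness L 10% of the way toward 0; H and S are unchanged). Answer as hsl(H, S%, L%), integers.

L moves 10% from 84 toward 0: 84 − 8.4 = 75.6 → 76.
H and S are unchanged.

hsl(231, 96%, 76%)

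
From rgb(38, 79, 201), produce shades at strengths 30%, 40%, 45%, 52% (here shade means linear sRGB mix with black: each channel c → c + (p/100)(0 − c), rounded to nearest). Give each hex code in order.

#1B378D, #172F79, #152B6F, #122660

30%: (38 − 11.4 = 26.6→27, 79 − 23.7 = 55.3→55, 201 − 60.3 = 140.7→141) → #1B378D
40%: (38 − 15.2 = 22.8→23, 79 − 31.6 = 47.4→47, 201 − 80.4 = 120.6→121) → #172F79
45%: (38 − 17.1 = 20.9→21, 79 − 35.55 = 43.45→43, 201 − 90.45 = 110.55→111) → #152B6F
52%: (38 − 19.76 = 18.24→18, 79 − 41.08 = 37.92→38, 201 − 104.52 = 96.48→96) → #122660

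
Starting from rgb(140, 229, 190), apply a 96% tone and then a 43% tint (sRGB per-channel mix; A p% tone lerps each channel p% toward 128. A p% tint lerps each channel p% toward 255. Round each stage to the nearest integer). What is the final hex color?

A 96% tone moves each channel 96% toward 128:
  R: 140 − 11.52 = 128.48 → 128
  G: 229 + 0.96×(128−229) = 229 − 96.96 = 132.04 → 132
  B: 190 + 0.96×(128−190) = 190 − 59.52 = 130.48 → 130
After the tone: rgb(128, 132, 130) = #808482.
A 43% tint moves each channel 43% toward 255:
  R: 128 + 0.43×(255−128) = 128 + 54.61 = 182.61 → 183
  G: 132 + 0.43×(255−132) = 132 + 52.89 = 184.89 → 185
  B: 130 + 0.43×(255−130) = 130 + 53.75 = 183.75 → 184
rgb(183, 185, 184) = #b7b9b8.

#b7b9b8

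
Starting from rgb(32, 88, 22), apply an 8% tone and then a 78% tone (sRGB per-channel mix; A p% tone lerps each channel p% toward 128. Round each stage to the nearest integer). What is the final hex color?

#6D786A

Per channel, c → c + 0.08(128 − c):
  R: 32 + 0.08×(128−32) = 32 + 7.68 = 39.68 → 40
  G: 88 + 0.08×(128−88) = 88 + 3.2 = 91.2 → 91
  B: 22 + 8.48 = 30.48 → 30
After the tone: rgb(40, 91, 30) = #285B1E.
Lerp each channel 78% toward 128:
  R: 40 + 0.78×(128−40) = 40 + 68.64 = 108.64 → 109
  G: 91 + 0.78×(128−91) = 91 + 28.86 = 119.86 → 120
  B: 30 + 0.78×(128−30) = 30 + 76.44 = 106.44 → 106
rgb(109, 120, 106) = #6D786A.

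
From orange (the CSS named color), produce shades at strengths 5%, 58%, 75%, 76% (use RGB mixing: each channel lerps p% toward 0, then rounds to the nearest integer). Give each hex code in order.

CSS orange is rgb(255, 165, 0).
5%: (255 − 12.75 = 242.25→242, 165 − 8.25 = 156.75→157, 0→0) → #F29D00
58%: (255 − 147.9 = 107.1→107, 165 − 95.7 = 69.3→69, 0→0) → #6B4500
75%: (255 − 191.25 = 63.75→64, 165 − 123.75 = 41.25→41, 0→0) → #402900
76%: (255 − 193.8 = 61.2→61, 165 − 125.4 = 39.6→40, 0→0) → #3D2800

#F29D00, #6B4500, #402900, #3D2800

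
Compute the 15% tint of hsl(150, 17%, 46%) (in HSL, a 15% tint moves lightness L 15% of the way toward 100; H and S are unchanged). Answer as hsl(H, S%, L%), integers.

L moves 15% from 46 toward 100: 46 + 8.1 = 54.1 → 54.
H and S are unchanged.

hsl(150, 17%, 54%)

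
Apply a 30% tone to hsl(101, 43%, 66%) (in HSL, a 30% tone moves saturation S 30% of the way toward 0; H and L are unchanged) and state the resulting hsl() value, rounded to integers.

hsl(101, 30%, 66%)

S moves 30% from 43 toward 0: 43 − 12.9 = 30.1 → 30.
H and L are unchanged.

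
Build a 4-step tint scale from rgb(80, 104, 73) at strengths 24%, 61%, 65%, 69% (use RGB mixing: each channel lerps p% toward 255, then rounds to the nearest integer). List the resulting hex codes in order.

24%: (80 + 42 = 122→122, 104 + 36.24 = 140.24→140, 73 + 43.68 = 116.68→117) → #7A8C75
61%: (80 + 106.75 = 186.75→187, 104 + 92.11 = 196.11→196, 73 + 111.02 = 184.02→184) → #BBC4B8
65%: (80 + 113.75 = 193.75→194, 104 + 98.15 = 202.15→202, 73 + 118.3 = 191.3→191) → #C2CABF
69%: (80 + 120.75 = 200.75→201, 104 + 104.19 = 208.19→208, 73 + 125.58 = 198.58→199) → #C9D0C7

#7A8C75, #BBC4B8, #C2CABF, #C9D0C7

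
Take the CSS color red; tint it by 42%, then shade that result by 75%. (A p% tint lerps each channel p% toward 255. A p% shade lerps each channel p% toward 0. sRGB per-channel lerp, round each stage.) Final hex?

#401b1b

CSS red is rgb(255, 0, 0).
Lerp each channel 42% toward 255:
  R: 255 + 0.42×(255−255) = 255 + 0 = 255 → 255
  G: 0 + 107.1 = 107.1 → 107
  B: 0 + 107.1 = 107.1 → 107
After the tint: rgb(255, 107, 107) = #ff6b6b.
Per channel, c → c + 0.75(0 − c):
  R: 255 − 191.25 = 63.75 → 64
  G: 107 + 0.75×(0−107) = 107 − 80.25 = 26.75 → 27
  B: 107 − 80.25 = 26.75 → 27
rgb(64, 27, 27) = #401b1b.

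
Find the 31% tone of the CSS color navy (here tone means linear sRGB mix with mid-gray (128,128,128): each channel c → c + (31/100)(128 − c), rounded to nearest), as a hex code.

#282880

CSS navy is rgb(0, 0, 128).
Lerp each channel 31% toward 128:
  R: 0 + 0.31×(128−0) = 0 + 39.68 = 39.68 → 40
  G: 0 + 0.31×(128−0) = 0 + 39.68 = 39.68 → 40
  B: 128 + 0 = 128 → 128
rgb(40, 40, 128) = #282880.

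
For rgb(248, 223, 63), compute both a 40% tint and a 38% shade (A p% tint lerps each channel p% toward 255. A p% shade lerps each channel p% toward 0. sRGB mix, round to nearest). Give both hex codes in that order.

40% tint:
  R: 248 + 2.8 = 250.8 → 251
  G: 223 + 12.8 = 235.8 → 236
  B: 63 + 0.4×(255−63) = 63 + 76.8 = 139.8 → 140
  → #fbec8c
38% shade:
  R: 248 − 94.24 = 153.76 → 154
  G: 223 + 0.38×(0−223) = 223 − 84.74 = 138.26 → 138
  B: 63 − 23.94 = 39.06 → 39
  → #9a8a27

#fbec8c, #9a8a27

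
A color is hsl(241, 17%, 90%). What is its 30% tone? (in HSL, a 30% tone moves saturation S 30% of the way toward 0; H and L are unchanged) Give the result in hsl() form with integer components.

hsl(241, 12%, 90%)

S moves 30% from 17 toward 0: 17 − 5.1 = 11.9 → 12.
H and L are unchanged.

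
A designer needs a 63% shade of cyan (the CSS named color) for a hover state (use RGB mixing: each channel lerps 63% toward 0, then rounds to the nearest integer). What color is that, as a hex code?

#005E5E

CSS cyan is rgb(0, 255, 255).
A 63% shade moves each channel 63% toward 0:
  R: 0 + 0 = 0 → 0
  G: 255 − 160.65 = 94.35 → 94
  B: 255 + 0.63×(0−255) = 255 − 160.65 = 94.35 → 94
rgb(0, 94, 94) = #005E5E.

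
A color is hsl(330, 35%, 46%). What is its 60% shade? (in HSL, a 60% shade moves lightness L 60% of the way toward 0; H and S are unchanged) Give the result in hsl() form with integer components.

L moves 60% from 46 toward 0: 46 − 27.6 = 18.4 → 18.
H and S are unchanged.

hsl(330, 35%, 18%)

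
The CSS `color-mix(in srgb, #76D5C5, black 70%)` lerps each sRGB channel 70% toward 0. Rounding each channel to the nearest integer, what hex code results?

#23403B

#76D5C5 is rgb(118, 213, 197).
A 70% shade moves each channel 70% toward 0:
  R: 118 − 82.6 = 35.4 → 35
  G: 213 + 0.7×(0−213) = 213 − 149.1 = 63.9 → 64
  B: 197 − 137.9 = 59.1 → 59
rgb(35, 64, 59) = #23403B.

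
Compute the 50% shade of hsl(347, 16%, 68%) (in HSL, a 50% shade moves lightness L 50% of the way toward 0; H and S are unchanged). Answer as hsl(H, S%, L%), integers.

hsl(347, 16%, 34%)

L moves 50% from 68 toward 0: 68 − 34 = 34 → 34.
H and S are unchanged.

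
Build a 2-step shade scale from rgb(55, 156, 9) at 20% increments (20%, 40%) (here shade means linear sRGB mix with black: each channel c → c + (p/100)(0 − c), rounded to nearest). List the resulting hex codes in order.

20%: (55 − 11 = 44→44, 156 − 31.2 = 124.8→125, 9 − 1.8 = 7.2→7) → #2c7d07
40%: (55 − 22 = 33→33, 156 − 62.4 = 93.6→94, 9 − 3.6 = 5.4→5) → #215e05

#2c7d07, #215e05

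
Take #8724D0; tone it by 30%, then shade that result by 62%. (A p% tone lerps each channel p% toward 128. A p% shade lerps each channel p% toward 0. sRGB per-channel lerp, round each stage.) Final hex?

#331846

#8724D0 is rgb(135, 36, 208).
Lerp each channel 30% toward 128:
  R: 135 + 0.3×(128−135) = 135 − 2.1 = 132.9 → 133
  G: 36 + 0.3×(128−36) = 36 + 27.6 = 63.6 → 64
  B: 208 + 0.3×(128−208) = 208 − 24 = 184 → 184
After the tone: rgb(133, 64, 184) = #8540B8.
Per channel, c → c + 0.62(0 − c):
  R: 133 + 0.62×(0−133) = 133 − 82.46 = 50.54 → 51
  G: 64 − 39.68 = 24.32 → 24
  B: 184 + 0.62×(0−184) = 184 − 114.08 = 69.92 → 70
rgb(51, 24, 70) = #331846.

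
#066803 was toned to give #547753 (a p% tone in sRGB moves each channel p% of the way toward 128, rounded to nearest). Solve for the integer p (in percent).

64%

#066803 is rgb(6, 104, 3); #547753 is rgb(84, 119, 83).
On the B channel (widest range): 83 ≈ 3 + (p/100)(128 − 3), so p ≈ 100×(83 − 3)/(128 − 3) = 8000/125 = 64.00.
p = 64 reproduces all three channels after rounding.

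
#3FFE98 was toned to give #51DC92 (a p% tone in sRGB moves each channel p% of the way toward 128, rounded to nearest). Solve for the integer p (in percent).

27%

#3FFE98 is rgb(63, 254, 152); #51DC92 is rgb(81, 220, 146).
On the G channel (widest range): 220 ≈ 254 + (p/100)(128 − 254), so p ≈ 100×(220 − 254)/(128 − 254) = -3400/-126 = 26.98.
p = 27 reproduces all three channels after rounding.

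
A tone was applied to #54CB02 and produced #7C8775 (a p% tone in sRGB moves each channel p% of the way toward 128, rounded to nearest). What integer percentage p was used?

91%

#54CB02 is rgb(84, 203, 2); #7C8775 is rgb(124, 135, 117).
On the B channel (widest range): 117 ≈ 2 + (p/100)(128 − 2), so p ≈ 100×(117 − 2)/(128 − 2) = 11500/126 = 91.27.
p = 91 reproduces all three channels after rounding.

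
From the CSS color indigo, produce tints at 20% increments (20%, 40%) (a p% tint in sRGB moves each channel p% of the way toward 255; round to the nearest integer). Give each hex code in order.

CSS indigo is rgb(75, 0, 130).
20%: (75 + 36 = 111→111, 0 + 51 = 51→51, 130 + 25 = 155→155) → #6F339B
40%: (75 + 72 = 147→147, 0 + 102 = 102→102, 130 + 50 = 180→180) → #9366B4

#6F339B, #9366B4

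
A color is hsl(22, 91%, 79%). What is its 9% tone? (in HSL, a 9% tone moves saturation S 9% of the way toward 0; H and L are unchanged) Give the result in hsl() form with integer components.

hsl(22, 83%, 79%)

S moves 9% from 91 toward 0: 91 − 8.19 = 82.81 → 83.
H and L are unchanged.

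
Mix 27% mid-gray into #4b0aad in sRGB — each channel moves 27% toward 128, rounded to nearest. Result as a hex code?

#4b0aad is rgb(75, 10, 173).
Per channel, c → c + 0.27(128 − c):
  R: 75 + 0.27×(128−75) = 75 + 14.31 = 89.31 → 89
  G: 10 + 0.27×(128−10) = 10 + 31.86 = 41.86 → 42
  B: 173 + 0.27×(128−173) = 173 − 12.15 = 160.85 → 161
rgb(89, 42, 161) = #592aa1.

#592aa1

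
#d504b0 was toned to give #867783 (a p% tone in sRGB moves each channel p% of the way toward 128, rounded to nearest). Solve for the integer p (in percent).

93%

#d504b0 is rgb(213, 4, 176); #867783 is rgb(134, 119, 131).
On the G channel (widest range): 119 ≈ 4 + (p/100)(128 − 4), so p ≈ 100×(119 − 4)/(128 − 4) = 11500/124 = 92.74.
p = 93 reproduces all three channels after rounding.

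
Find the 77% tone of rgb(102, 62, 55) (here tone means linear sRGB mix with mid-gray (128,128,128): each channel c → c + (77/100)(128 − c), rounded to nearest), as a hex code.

#7A716F

Lerp each channel 77% toward 128:
  R: 102 + 20.02 = 122.02 → 122
  G: 62 + 50.82 = 112.82 → 113
  B: 55 + 56.21 = 111.21 → 111
rgb(122, 113, 111) = #7A716F.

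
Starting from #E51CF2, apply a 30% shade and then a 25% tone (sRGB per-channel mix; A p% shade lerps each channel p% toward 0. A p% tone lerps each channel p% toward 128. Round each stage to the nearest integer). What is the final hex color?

#982F9F

#E51CF2 is rgb(229, 28, 242).
Lerp each channel 30% toward 0:
  R: 229 + 0.3×(0−229) = 229 − 68.7 = 160.3 → 160
  G: 28 + 0.3×(0−28) = 28 − 8.4 = 19.6 → 20
  B: 242 − 72.6 = 169.4 → 169
After the shade: rgb(160, 20, 169) = #A014A9.
A 25% tone moves each channel 25% toward 128:
  R: 160 + 0.25×(128−160) = 160 − 8 = 152 → 152
  G: 20 + 27 = 47 → 47
  B: 169 + 0.25×(128−169) = 169 − 10.25 = 158.75 → 159
rgb(152, 47, 159) = #982F9F.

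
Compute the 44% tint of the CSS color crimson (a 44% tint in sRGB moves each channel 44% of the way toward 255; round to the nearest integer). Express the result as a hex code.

CSS crimson is rgb(220, 20, 60).
Per channel, c → c + 0.44(255 − c):
  R: 220 + 0.44×(255−220) = 220 + 15.4 = 235.4 → 235
  G: 20 + 103.4 = 123.4 → 123
  B: 60 + 0.44×(255−60) = 60 + 85.8 = 145.8 → 146
rgb(235, 123, 146) = #eb7b92.

#eb7b92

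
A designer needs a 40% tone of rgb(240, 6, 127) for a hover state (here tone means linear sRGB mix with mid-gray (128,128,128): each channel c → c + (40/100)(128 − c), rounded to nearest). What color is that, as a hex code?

#c3377f

A 40% tone moves each channel 40% toward 128:
  R: 240 + 0.4×(128−240) = 240 − 44.8 = 195.2 → 195
  G: 6 + 48.8 = 54.8 → 55
  B: 127 + 0.4×(128−127) = 127 + 0.4 = 127.4 → 127
rgb(195, 55, 127) = #c3377f.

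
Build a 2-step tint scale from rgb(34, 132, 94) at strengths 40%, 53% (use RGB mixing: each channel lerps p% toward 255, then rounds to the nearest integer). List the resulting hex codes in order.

#7ab59e, #97c5b3

40%: (34 + 88.4 = 122.4→122, 132 + 49.2 = 181.2→181, 94 + 64.4 = 158.4→158) → #7ab59e
53%: (34 + 117.13 = 151.13→151, 132 + 65.19 = 197.19→197, 94 + 85.33 = 179.33→179) → #97c5b3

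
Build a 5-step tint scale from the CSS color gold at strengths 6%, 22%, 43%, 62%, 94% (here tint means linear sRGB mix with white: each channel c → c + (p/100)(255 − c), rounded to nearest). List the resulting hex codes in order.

#ffd90f, #ffe038, #ffe86e, #fff09e, #fffdf0

CSS gold is rgb(255, 215, 0).
6%: (255→255, 215 + 2.4 = 217.4→217, 0 + 15.3 = 15.3→15) → #ffd90f
22%: (255→255, 215 + 8.8 = 223.8→224, 0 + 56.1 = 56.1→56) → #ffe038
43%: (255→255, 215 + 17.2 = 232.2→232, 0 + 109.65 = 109.65→110) → #ffe86e
62%: (255→255, 215 + 24.8 = 239.8→240, 0 + 158.1 = 158.1→158) → #fff09e
94%: (255→255, 215 + 37.6 = 252.6→253, 0 + 239.7 = 239.7→240) → #fffdf0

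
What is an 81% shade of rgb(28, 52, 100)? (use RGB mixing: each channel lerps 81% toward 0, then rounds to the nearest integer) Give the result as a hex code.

An 81% shade moves each channel 81% toward 0:
  R: 28 − 22.68 = 5.32 → 5
  G: 52 − 42.12 = 9.88 → 10
  B: 100 − 81 = 19 → 19
rgb(5, 10, 19) = #050A13.

#050A13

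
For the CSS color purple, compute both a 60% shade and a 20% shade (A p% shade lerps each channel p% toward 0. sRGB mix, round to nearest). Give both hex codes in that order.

#330033, #660066

CSS purple is rgb(128, 0, 128).
60% shade:
  R: 128 + 0.6×(0−128) = 128 − 76.8 = 51.2 → 51
  G: 0 + 0.6×(0−0) = 0 + 0 = 0 → 0
  B: 128 − 76.8 = 51.2 → 51
  → #330033
20% shade:
  R: 128 + 0.2×(0−128) = 128 − 25.6 = 102.4 → 102
  G: 0 + 0.2×(0−0) = 0 + 0 = 0 → 0
  B: 128 + 0.2×(0−128) = 128 − 25.6 = 102.4 → 102
  → #660066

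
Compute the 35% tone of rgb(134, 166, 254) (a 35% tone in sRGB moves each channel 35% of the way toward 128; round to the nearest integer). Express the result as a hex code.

Per channel, c → c + 0.35(128 − c):
  R: 134 − 2.1 = 131.9 → 132
  G: 166 + 0.35×(128−166) = 166 − 13.3 = 152.7 → 153
  B: 254 + 0.35×(128−254) = 254 − 44.1 = 209.9 → 210
rgb(132, 153, 210) = #8499d2.

#8499d2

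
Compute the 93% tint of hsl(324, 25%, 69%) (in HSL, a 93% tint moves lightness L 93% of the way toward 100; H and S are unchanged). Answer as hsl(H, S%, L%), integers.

L moves 93% from 69 toward 100: 69 + 28.83 = 97.83 → 98.
H and S are unchanged.

hsl(324, 25%, 98%)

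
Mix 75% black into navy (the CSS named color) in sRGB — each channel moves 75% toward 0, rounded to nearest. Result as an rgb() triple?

rgb(0, 0, 32)

CSS navy is rgb(0, 0, 128).
Lerp each channel 75% toward 0:
  R: 0 + 0.75×(0−0) = 0 + 0 = 0 → 0
  G: 0 + 0.75×(0−0) = 0 + 0 = 0 → 0
  B: 128 + 0.75×(0−128) = 128 − 96 = 32 → 32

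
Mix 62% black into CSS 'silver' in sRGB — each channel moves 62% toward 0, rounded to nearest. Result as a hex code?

#494949

CSS silver is rgb(192, 192, 192).
Lerp each channel 62% toward 0:
  R: 192 − 119.04 = 72.96 → 73
  G: 192 + 0.62×(0−192) = 192 − 119.04 = 72.96 → 73
  B: 192 + 0.62×(0−192) = 192 − 119.04 = 72.96 → 73
rgb(73, 73, 73) = #494949.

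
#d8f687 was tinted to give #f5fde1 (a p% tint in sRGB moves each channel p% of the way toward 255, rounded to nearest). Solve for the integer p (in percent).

75%

#d8f687 is rgb(216, 246, 135); #f5fde1 is rgb(245, 253, 225).
On the B channel (widest range): 225 ≈ 135 + (p/100)(255 − 135), so p ≈ 100×(225 − 135)/(255 − 135) = 9000/120 = 75.00.
p = 75 reproduces all three channels after rounding.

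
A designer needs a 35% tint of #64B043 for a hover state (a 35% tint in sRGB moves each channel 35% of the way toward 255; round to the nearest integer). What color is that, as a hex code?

#64B043 is rgb(100, 176, 67).
Lerp each channel 35% toward 255:
  R: 100 + 0.35×(255−100) = 100 + 54.25 = 154.25 → 154
  G: 176 + 0.35×(255−176) = 176 + 27.65 = 203.65 → 204
  B: 67 + 0.35×(255−67) = 67 + 65.8 = 132.8 → 133
rgb(154, 204, 133) = #9ACC85.

#9ACC85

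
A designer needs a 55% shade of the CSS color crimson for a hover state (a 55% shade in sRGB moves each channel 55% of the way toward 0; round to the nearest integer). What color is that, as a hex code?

#63091B

CSS crimson is rgb(220, 20, 60).
Per channel, c → c + 0.55(0 − c):
  R: 220 − 121 = 99 → 99
  G: 20 − 11 = 9 → 9
  B: 60 + 0.55×(0−60) = 60 − 33 = 27 → 27
rgb(99, 9, 27) = #63091B.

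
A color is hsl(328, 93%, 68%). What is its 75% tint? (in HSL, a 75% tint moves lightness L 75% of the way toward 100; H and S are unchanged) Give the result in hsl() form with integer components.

hsl(328, 93%, 92%)

L moves 75% from 68 toward 100: 68 + 24 = 92 → 92.
H and S are unchanged.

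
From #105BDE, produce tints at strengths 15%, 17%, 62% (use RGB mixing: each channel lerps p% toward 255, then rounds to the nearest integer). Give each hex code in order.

#105BDE is rgb(16, 91, 222).
15%: (16 + 35.85 = 51.85→52, 91 + 24.6 = 115.6→116, 222 + 4.95 = 226.95→227) → #3474E3
17%: (16 + 40.63 = 56.63→57, 91 + 27.88 = 118.88→119, 222 + 5.61 = 227.61→228) → #3977E4
62%: (16 + 148.18 = 164.18→164, 91 + 101.68 = 192.68→193, 222 + 20.46 = 242.46→242) → #A4C1F2

#3474E3, #3977E4, #A4C1F2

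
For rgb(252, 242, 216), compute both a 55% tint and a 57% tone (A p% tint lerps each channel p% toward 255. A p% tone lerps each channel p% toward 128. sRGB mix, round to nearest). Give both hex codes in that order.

#FEF9ED, #B5B1A6

55% tint:
  R: 252 + 0.55×(255−252) = 252 + 1.65 = 253.65 → 254
  G: 242 + 7.15 = 249.15 → 249
  B: 216 + 0.55×(255−216) = 216 + 21.45 = 237.45 → 237
  → #FEF9ED
57% tone:
  R: 252 + 0.57×(128−252) = 252 − 70.68 = 181.32 → 181
  G: 242 + 0.57×(128−242) = 242 − 64.98 = 177.02 → 177
  B: 216 − 50.16 = 165.84 → 166
  → #B5B1A6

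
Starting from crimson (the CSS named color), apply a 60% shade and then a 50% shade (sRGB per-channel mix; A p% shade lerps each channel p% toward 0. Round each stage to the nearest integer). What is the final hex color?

#2C040C

CSS crimson is rgb(220, 20, 60).
A 60% shade moves each channel 60% toward 0:
  R: 220 + 0.6×(0−220) = 220 − 132 = 88 → 88
  G: 20 + 0.6×(0−20) = 20 − 12 = 8 → 8
  B: 60 + 0.6×(0−60) = 60 − 36 = 24 → 24
After the shade: rgb(88, 8, 24) = #580818.
A 50% shade moves each channel 50% toward 0:
  R: 88 − 44 = 44 → 44
  G: 8 + 0.5×(0−8) = 8 − 4 = 4 → 4
  B: 24 + 0.5×(0−24) = 24 − 12 = 12 → 12
rgb(44, 4, 12) = #2C040C.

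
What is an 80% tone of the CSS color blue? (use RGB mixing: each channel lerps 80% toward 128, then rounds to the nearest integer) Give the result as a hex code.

CSS blue is rgb(0, 0, 255).
An 80% tone moves each channel 80% toward 128:
  R: 0 + 102.4 = 102.4 → 102
  G: 0 + 102.4 = 102.4 → 102
  B: 255 + 0.8×(128−255) = 255 − 101.6 = 153.4 → 153
rgb(102, 102, 153) = #666699.

#666699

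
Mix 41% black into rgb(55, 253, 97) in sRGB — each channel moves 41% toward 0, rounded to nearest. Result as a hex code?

Per channel, c → c + 0.41(0 − c):
  R: 55 + 0.41×(0−55) = 55 − 22.55 = 32.45 → 32
  G: 253 + 0.41×(0−253) = 253 − 103.73 = 149.27 → 149
  B: 97 + 0.41×(0−97) = 97 − 39.77 = 57.23 → 57
rgb(32, 149, 57) = #209539.

#209539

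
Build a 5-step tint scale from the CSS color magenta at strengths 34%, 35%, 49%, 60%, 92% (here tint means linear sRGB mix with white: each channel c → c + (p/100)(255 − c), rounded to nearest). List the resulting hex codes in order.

CSS magenta is rgb(255, 0, 255).
34%: (255→255, 0 + 86.7 = 86.7→87, 255→255) → #ff57ff
35%: (255→255, 0 + 89.25 = 89.25→89, 255→255) → #ff59ff
49%: (255→255, 0 + 124.95 = 124.95→125, 255→255) → #ff7dff
60%: (255→255, 0 + 153 = 153→153, 255→255) → #ff99ff
92%: (255→255, 0 + 234.6 = 234.6→235, 255→255) → #ffebff

#ff57ff, #ff59ff, #ff7dff, #ff99ff, #ffebff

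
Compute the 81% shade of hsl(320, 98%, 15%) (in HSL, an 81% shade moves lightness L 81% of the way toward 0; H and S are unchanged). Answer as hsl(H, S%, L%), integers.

L moves 81% from 15 toward 0: 15 − 12.15 = 2.85 → 3.
H and S are unchanged.

hsl(320, 98%, 3%)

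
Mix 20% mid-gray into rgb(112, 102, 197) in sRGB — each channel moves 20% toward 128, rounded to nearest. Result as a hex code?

Lerp each channel 20% toward 128:
  R: 112 + 0.2×(128−112) = 112 + 3.2 = 115.2 → 115
  G: 102 + 0.2×(128−102) = 102 + 5.2 = 107.2 → 107
  B: 197 + 0.2×(128−197) = 197 − 13.8 = 183.2 → 183
rgb(115, 107, 183) = #736BB7.

#736BB7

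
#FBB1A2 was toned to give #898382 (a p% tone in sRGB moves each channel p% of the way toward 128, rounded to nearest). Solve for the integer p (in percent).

#FBB1A2 is rgb(251, 177, 162); #898382 is rgb(137, 131, 130).
On the R channel (widest range): 137 ≈ 251 + (p/100)(128 − 251), so p ≈ 100×(137 − 251)/(128 − 251) = -11400/-123 = 92.68.
p = 93 reproduces all three channels after rounding.

93%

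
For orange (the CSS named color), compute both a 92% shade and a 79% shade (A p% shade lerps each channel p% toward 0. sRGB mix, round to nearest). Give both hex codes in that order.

#140D00, #362300

CSS orange is rgb(255, 165, 0).
92% shade:
  R: 255 − 234.6 = 20.4 → 20
  G: 165 + 0.92×(0−165) = 165 − 151.8 = 13.2 → 13
  B: 0 + 0.92×(0−0) = 0 + 0 = 0 → 0
  → #140D00
79% shade:
  R: 255 + 0.79×(0−255) = 255 − 201.45 = 53.55 → 54
  G: 165 + 0.79×(0−165) = 165 − 130.35 = 34.65 → 35
  B: 0 + 0 = 0 → 0
  → #362300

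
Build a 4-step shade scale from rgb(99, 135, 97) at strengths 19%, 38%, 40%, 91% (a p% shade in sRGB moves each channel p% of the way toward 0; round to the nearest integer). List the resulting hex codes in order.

#506D4F, #3D543C, #3B513A, #090C09

19%: (99 − 18.81 = 80.19→80, 135 − 25.65 = 109.35→109, 97 − 18.43 = 78.57→79) → #506D4F
38%: (99 − 37.62 = 61.38→61, 135 − 51.3 = 83.7→84, 97 − 36.86 = 60.14→60) → #3D543C
40%: (99 − 39.6 = 59.4→59, 135 − 54 = 81→81, 97 − 38.8 = 58.2→58) → #3B513A
91%: (99 − 90.09 = 8.91→9, 135 − 122.85 = 12.15→12, 97 − 88.27 = 8.73→9) → #090C09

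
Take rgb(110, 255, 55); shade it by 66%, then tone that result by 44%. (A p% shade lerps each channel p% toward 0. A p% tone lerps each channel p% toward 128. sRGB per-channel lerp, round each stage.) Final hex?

A 66% shade moves each channel 66% toward 0:
  R: 110 + 0.66×(0−110) = 110 − 72.6 = 37.4 → 37
  G: 255 − 168.3 = 86.7 → 87
  B: 55 − 36.3 = 18.7 → 19
After the shade: rgb(37, 87, 19) = #255713.
Per channel, c → c + 0.44(128 − c):
  R: 37 + 0.44×(128−37) = 37 + 40.04 = 77.04 → 77
  G: 87 + 0.44×(128−87) = 87 + 18.04 = 105.04 → 105
  B: 19 + 0.44×(128−19) = 19 + 47.96 = 66.96 → 67
rgb(77, 105, 67) = #4D6943.

#4D6943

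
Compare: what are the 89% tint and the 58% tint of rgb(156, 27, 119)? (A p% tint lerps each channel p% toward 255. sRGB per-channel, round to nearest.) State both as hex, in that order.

#F4E6F0, #D59FC6

89% tint:
  R: 156 + 0.89×(255−156) = 156 + 88.11 = 244.11 → 244
  G: 27 + 0.89×(255−27) = 27 + 202.92 = 229.92 → 230
  B: 119 + 0.89×(255−119) = 119 + 121.04 = 240.04 → 240
  → #F4E6F0
58% tint:
  R: 156 + 0.58×(255−156) = 156 + 57.42 = 213.42 → 213
  G: 27 + 0.58×(255−27) = 27 + 132.24 = 159.24 → 159
  B: 119 + 78.88 = 197.88 → 198
  → #D59FC6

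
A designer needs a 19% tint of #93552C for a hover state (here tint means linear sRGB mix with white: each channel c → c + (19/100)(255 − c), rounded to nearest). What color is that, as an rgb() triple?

#93552C is rgb(147, 85, 44).
Lerp each channel 19% toward 255:
  R: 147 + 0.19×(255−147) = 147 + 20.52 = 167.52 → 168
  G: 85 + 0.19×(255−85) = 85 + 32.3 = 117.3 → 117
  B: 44 + 0.19×(255−44) = 44 + 40.09 = 84.09 → 84

rgb(168, 117, 84)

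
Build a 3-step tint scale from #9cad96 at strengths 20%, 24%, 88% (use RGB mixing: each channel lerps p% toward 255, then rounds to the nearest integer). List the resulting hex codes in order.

#b0bdab, #b4c1af, #f3f5f2

#9cad96 is rgb(156, 173, 150).
20%: (156 + 19.8 = 175.8→176, 173 + 16.4 = 189.4→189, 150 + 21 = 171→171) → #b0bdab
24%: (156 + 23.76 = 179.76→180, 173 + 19.68 = 192.68→193, 150 + 25.2 = 175.2→175) → #b4c1af
88%: (156 + 87.12 = 243.12→243, 173 + 72.16 = 245.16→245, 150 + 92.4 = 242.4→242) → #f3f5f2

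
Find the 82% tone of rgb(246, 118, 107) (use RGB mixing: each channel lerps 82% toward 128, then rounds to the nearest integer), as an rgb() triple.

rgb(149, 126, 124)

Lerp each channel 82% toward 128:
  R: 246 + 0.82×(128−246) = 246 − 96.76 = 149.24 → 149
  G: 118 + 0.82×(128−118) = 118 + 8.2 = 126.2 → 126
  B: 107 + 0.82×(128−107) = 107 + 17.22 = 124.22 → 124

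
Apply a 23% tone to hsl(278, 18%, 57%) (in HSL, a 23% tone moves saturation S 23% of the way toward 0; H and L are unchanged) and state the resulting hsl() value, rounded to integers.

S moves 23% from 18 toward 0: 18 − 4.14 = 13.86 → 14.
H and L are unchanged.

hsl(278, 14%, 57%)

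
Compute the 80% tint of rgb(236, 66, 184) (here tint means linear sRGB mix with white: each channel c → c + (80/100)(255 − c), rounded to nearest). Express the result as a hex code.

An 80% tint moves each channel 80% toward 255:
  R: 236 + 0.8×(255−236) = 236 + 15.2 = 251.2 → 251
  G: 66 + 0.8×(255−66) = 66 + 151.2 = 217.2 → 217
  B: 184 + 0.8×(255−184) = 184 + 56.8 = 240.8 → 241
rgb(251, 217, 241) = #FBD9F1.

#FBD9F1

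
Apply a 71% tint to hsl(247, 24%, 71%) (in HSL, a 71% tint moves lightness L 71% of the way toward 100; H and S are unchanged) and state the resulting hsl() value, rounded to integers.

hsl(247, 24%, 92%)

L moves 71% from 71 toward 100: 71 + 20.59 = 91.59 → 92.
H and S are unchanged.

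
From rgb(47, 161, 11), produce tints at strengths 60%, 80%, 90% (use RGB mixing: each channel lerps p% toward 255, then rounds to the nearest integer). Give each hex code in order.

60%: (47 + 124.8 = 171.8→172, 161 + 56.4 = 217.4→217, 11 + 146.4 = 157.4→157) → #ACD99D
80%: (47 + 166.4 = 213.4→213, 161 + 75.2 = 236.2→236, 11 + 195.2 = 206.2→206) → #D5ECCE
90%: (47 + 187.2 = 234.2→234, 161 + 84.6 = 245.6→246, 11 + 219.6 = 230.6→231) → #EAF6E7

#ACD99D, #D5ECCE, #EAF6E7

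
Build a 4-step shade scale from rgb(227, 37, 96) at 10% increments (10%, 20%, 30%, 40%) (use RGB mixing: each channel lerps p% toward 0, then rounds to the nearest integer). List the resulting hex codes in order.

10%: (227 − 22.7 = 204.3→204, 37 − 3.7 = 33.3→33, 96 − 9.6 = 86.4→86) → #CC2156
20%: (227 − 45.4 = 181.6→182, 37 − 7.4 = 29.6→30, 96 − 19.2 = 76.8→77) → #B61E4D
30%: (227 − 68.1 = 158.9→159, 37 − 11.1 = 25.9→26, 96 − 28.8 = 67.2→67) → #9F1A43
40%: (227 − 90.8 = 136.2→136, 37 − 14.8 = 22.2→22, 96 − 38.4 = 57.6→58) → #88163A

#CC2156, #B61E4D, #9F1A43, #88163A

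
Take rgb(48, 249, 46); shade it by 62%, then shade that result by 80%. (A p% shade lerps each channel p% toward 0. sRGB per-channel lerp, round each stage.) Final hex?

#041303

A 62% shade moves each channel 62% toward 0:
  R: 48 − 29.76 = 18.24 → 18
  G: 249 − 154.38 = 94.62 → 95
  B: 46 + 0.62×(0−46) = 46 − 28.52 = 17.48 → 17
After the shade: rgb(18, 95, 17) = #125f11.
Lerp each channel 80% toward 0:
  R: 18 + 0.8×(0−18) = 18 − 14.4 = 3.6 → 4
  G: 95 + 0.8×(0−95) = 95 − 76 = 19 → 19
  B: 17 − 13.6 = 3.4 → 3
rgb(4, 19, 3) = #041303.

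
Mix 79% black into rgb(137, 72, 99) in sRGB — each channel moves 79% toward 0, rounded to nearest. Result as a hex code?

#1d0f15

A 79% shade moves each channel 79% toward 0:
  R: 137 + 0.79×(0−137) = 137 − 108.23 = 28.77 → 29
  G: 72 − 56.88 = 15.12 → 15
  B: 99 + 0.79×(0−99) = 99 − 78.21 = 20.79 → 21
rgb(29, 15, 21) = #1d0f15.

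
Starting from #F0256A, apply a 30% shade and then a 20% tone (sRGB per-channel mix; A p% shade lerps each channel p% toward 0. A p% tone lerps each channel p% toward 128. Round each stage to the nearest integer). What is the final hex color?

#F0256A is rgb(240, 37, 106).
Lerp each channel 30% toward 0:
  R: 240 − 72 = 168 → 168
  G: 37 + 0.3×(0−37) = 37 − 11.1 = 25.9 → 26
  B: 106 + 0.3×(0−106) = 106 − 31.8 = 74.2 → 74
After the shade: rgb(168, 26, 74) = #A81A4A.
Lerp each channel 20% toward 128:
  R: 168 + 0.2×(128−168) = 168 − 8 = 160 → 160
  G: 26 + 0.2×(128−26) = 26 + 20.4 = 46.4 → 46
  B: 74 + 0.2×(128−74) = 74 + 10.8 = 84.8 → 85
rgb(160, 46, 85) = #A02E55.

#A02E55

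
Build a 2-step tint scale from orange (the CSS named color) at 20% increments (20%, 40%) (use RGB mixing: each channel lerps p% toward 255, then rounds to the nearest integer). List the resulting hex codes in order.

CSS orange is rgb(255, 165, 0).
20%: (255→255, 165 + 18 = 183→183, 0 + 51 = 51→51) → #FFB733
40%: (255→255, 165 + 36 = 201→201, 0 + 102 = 102→102) → #FFC966

#FFB733, #FFC966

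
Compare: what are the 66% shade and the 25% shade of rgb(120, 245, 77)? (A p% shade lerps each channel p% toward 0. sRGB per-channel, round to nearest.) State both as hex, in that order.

#29531a, #5ab83a

66% shade:
  R: 120 − 79.2 = 40.8 → 41
  G: 245 + 0.66×(0−245) = 245 − 161.7 = 83.3 → 83
  B: 77 + 0.66×(0−77) = 77 − 50.82 = 26.18 → 26
  → #29531a
25% shade:
  R: 120 + 0.25×(0−120) = 120 − 30 = 90 → 90
  G: 245 − 61.25 = 183.75 → 184
  B: 77 − 19.25 = 57.75 → 58
  → #5ab83a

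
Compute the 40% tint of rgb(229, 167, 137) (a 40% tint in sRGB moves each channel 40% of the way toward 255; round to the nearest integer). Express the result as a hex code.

Lerp each channel 40% toward 255:
  R: 229 + 0.4×(255−229) = 229 + 10.4 = 239.4 → 239
  G: 167 + 35.2 = 202.2 → 202
  B: 137 + 0.4×(255−137) = 137 + 47.2 = 184.2 → 184
rgb(239, 202, 184) = #efcab8.

#efcab8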